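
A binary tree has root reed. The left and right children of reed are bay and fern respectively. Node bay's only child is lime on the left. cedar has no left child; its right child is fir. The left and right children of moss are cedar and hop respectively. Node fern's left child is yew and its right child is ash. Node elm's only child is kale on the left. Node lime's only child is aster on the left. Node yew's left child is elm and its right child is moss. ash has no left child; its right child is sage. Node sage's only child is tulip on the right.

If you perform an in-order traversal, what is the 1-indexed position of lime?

2

In-order visits the left subtree, then the node, then the right subtree.
At reed: go left to bay.
  At bay: go left to lime.
    At lime: go left to aster.
      aster is a leaf — visit aster.
    Visit lime.
    At lime: no right child.
  Visit bay.
  At bay: no right child.
Visit reed.
At reed: go right to fern.
  At fern: go left to yew.
    At yew: go left to elm.
      At elm: go left to kale.
        kale is a leaf — visit kale.
      Visit elm.
      At elm: no right child.
    Visit yew.
    At yew: go right to moss.
      At moss: go left to cedar.
        At cedar: no left child.
        Visit cedar.
        At cedar: go right to fir.
          fir is a leaf — visit fir.
      Visit moss.
      At moss: go right to hop.
        hop is a leaf — visit hop.
  Visit fern.
  At fern: go right to ash.
    At ash: no left child.
    Visit ash.
    At ash: go right to sage.
      At sage: no left child.
      Visit sage.
      At sage: go right to tulip.
        tulip is a leaf — visit tulip.
Full in-order sequence: aster, lime, bay, reed, kale, elm, yew, cedar, fir, moss, hop, fern, ash, sage, tulip.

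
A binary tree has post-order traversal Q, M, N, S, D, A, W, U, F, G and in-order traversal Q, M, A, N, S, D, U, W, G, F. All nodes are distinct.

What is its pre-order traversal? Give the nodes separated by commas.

The last element of post-order is the root; it splits in-order into left and right subtrees.
Root G: left subtree has 8 nodes {Q, M, A, N, S, D, U, W}, right has 1 {F}.
  Root U: left subtree has 6 nodes {Q, M, A, N, S, D}, right has 1 {W}.
    Root A: left subtree has 2 nodes {Q, M}, right has 3 {N, S, D}.
      Root M: left subtree has 1 node {Q}, right has 0 { }.
      Root D: left subtree has 2 nodes {N, S}, right has 0 { }.
        Root S: left subtree has 1 node {N}, right has 0 { }.

G, U, A, M, Q, D, S, N, W, F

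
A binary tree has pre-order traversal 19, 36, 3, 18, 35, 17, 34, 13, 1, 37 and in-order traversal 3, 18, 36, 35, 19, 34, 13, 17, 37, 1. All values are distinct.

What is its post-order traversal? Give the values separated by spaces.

18 3 35 36 13 34 37 1 17 19

The first element of pre-order is the root; it splits in-order into left and right subtrees.
Root 19: left subtree has 4 nodes {3, 18, 36, 35}, right has 5 {34, 13, 17, 37, 1}.
  Root 36: left subtree has 2 nodes {3, 18}, right has 1 {35}.
    Root 3: left subtree has 0 nodes { }, right has 1 {18}.
  Root 17: left subtree has 2 nodes {34, 13}, right has 2 {37, 1}.
    Root 34: left subtree has 0 nodes { }, right has 1 {13}.
    Root 1: left subtree has 1 node {37}, right has 0 { }.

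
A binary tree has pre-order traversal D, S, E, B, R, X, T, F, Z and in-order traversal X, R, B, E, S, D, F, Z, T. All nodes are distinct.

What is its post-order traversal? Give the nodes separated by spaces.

The first element of pre-order is the root; it splits in-order into left and right subtrees.
Root D: left subtree has 5 nodes {X, R, B, E, S}, right has 3 {F, Z, T}.
  Root S: left subtree has 4 nodes {X, R, B, E}, right has 0 { }.
    Root E: left subtree has 3 nodes {X, R, B}, right has 0 { }.
      Root B: left subtree has 2 nodes {X, R}, right has 0 { }.
        Root R: left subtree has 1 node {X}, right has 0 { }.
  Root T: left subtree has 2 nodes {F, Z}, right has 0 { }.
    Root F: left subtree has 0 nodes { }, right has 1 {Z}.

X R B E S Z F T D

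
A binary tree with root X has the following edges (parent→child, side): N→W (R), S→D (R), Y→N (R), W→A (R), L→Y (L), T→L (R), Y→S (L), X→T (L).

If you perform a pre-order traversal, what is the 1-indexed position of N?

7

Pre-order visits the node, then its left subtree, then its right subtree.
Visit X.
At X: go left to T.
  Visit T.
  At T: no left child.
  At T: go right to L.
    Visit L.
    At L: go left to Y.
      Visit Y.
      At Y: go left to S.
        Visit S.
        At S: no left child.
        At S: go right to D.
          D is a leaf — visit D.
      At Y: go right to N.
        Visit N.
        At N: no left child.
        At N: go right to W.
          Visit W.
          At W: no left child.
          At W: go right to A.
            A is a leaf — visit A.
    At L: no right child.
At X: no right child.
Full pre-order sequence: X, T, L, Y, S, D, N, W, A.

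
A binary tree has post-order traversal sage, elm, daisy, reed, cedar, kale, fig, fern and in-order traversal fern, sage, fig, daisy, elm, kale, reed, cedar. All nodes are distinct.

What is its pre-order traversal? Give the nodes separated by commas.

fern, fig, sage, kale, daisy, elm, cedar, reed

The last element of post-order is the root; it splits in-order into left and right subtrees.
Root fern: left subtree has 0 nodes { }, right has 7 {sage, fig, daisy, elm, kale, reed, cedar}.
  Root fig: left subtree has 1 node {sage}, right has 5 {daisy, elm, kale, reed, cedar}.
    Root kale: left subtree has 2 nodes {daisy, elm}, right has 2 {reed, cedar}.
      Root daisy: left subtree has 0 nodes { }, right has 1 {elm}.
      Root cedar: left subtree has 1 node {reed}, right has 0 { }.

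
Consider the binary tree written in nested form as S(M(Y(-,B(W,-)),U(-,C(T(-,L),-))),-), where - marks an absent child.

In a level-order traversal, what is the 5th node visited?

B

Level-order visits nodes level by level from the root, left to right within each level.
Level 0: S
Level 1: M
Level 2: Y, U
Level 3: B, C
Level 4: W, T
Level 5: L
Full level-order sequence: S, M, Y, U, B, C, W, T, L.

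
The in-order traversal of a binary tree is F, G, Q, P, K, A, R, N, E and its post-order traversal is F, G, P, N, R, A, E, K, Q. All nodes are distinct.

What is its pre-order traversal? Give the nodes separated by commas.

The last element of post-order is the root; it splits in-order into left and right subtrees.
Root Q: left subtree has 2 nodes {F, G}, right has 6 {P, K, A, R, N, E}.
  Root G: left subtree has 1 node {F}, right has 0 { }.
  Root K: left subtree has 1 node {P}, right has 4 {A, R, N, E}.
    Root E: left subtree has 3 nodes {A, R, N}, right has 0 { }.
      Root A: left subtree has 0 nodes { }, right has 2 {R, N}.
        Root R: left subtree has 0 nodes { }, right has 1 {N}.

Q, G, F, K, P, E, A, R, N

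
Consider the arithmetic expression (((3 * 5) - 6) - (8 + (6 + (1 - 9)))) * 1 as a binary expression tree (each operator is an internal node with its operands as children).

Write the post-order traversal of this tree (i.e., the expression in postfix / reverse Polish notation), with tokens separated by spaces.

Post-order on an expression tree gives postfix notation: for each operator, emit left operand, right operand, then the operator.

3 5 * 6 - 8 6 1 9 - + + - 1 *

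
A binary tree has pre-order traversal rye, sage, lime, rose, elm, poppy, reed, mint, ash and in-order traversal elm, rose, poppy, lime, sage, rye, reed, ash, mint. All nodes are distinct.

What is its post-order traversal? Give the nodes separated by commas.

elm, poppy, rose, lime, sage, ash, mint, reed, rye

The first element of pre-order is the root; it splits in-order into left and right subtrees.
Root rye: left subtree has 5 nodes {elm, rose, poppy, lime, sage}, right has 3 {reed, ash, mint}.
  Root sage: left subtree has 4 nodes {elm, rose, poppy, lime}, right has 0 { }.
    Root lime: left subtree has 3 nodes {elm, rose, poppy}, right has 0 { }.
      Root rose: left subtree has 1 node {elm}, right has 1 {poppy}.
  Root reed: left subtree has 0 nodes { }, right has 2 {ash, mint}.
    Root mint: left subtree has 1 node {ash}, right has 0 { }.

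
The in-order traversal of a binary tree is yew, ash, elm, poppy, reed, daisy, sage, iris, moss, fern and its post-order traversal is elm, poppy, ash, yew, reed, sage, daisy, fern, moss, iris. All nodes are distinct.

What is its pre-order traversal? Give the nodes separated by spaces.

The last element of post-order is the root; it splits in-order into left and right subtrees.
Root iris: left subtree has 7 nodes {yew, ash, elm, poppy, reed, daisy, sage}, right has 2 {moss, fern}.
  Root daisy: left subtree has 5 nodes {yew, ash, elm, poppy, reed}, right has 1 {sage}.
    Root reed: left subtree has 4 nodes {yew, ash, elm, poppy}, right has 0 { }.
      Root yew: left subtree has 0 nodes { }, right has 3 {ash, elm, poppy}.
        Root ash: left subtree has 0 nodes { }, right has 2 {elm, poppy}.
          Root poppy: left subtree has 1 node {elm}, right has 0 { }.
  Root moss: left subtree has 0 nodes { }, right has 1 {fern}.

iris daisy reed yew ash poppy elm sage moss fern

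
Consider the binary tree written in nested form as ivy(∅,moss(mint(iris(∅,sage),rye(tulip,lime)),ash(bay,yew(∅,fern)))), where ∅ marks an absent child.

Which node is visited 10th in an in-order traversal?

In-order visits the left subtree, then the node, then the right subtree.
At ivy: no left child.
Visit ivy.
At ivy: go right to moss.
  At moss: go left to mint.
    At mint: go left to iris.
      At iris: no left child.
      Visit iris.
      At iris: go right to sage.
        sage is a leaf — visit sage.
    Visit mint.
    At mint: go right to rye.
      At rye: go left to tulip.
        tulip is a leaf — visit tulip.
      Visit rye.
      At rye: go right to lime.
        lime is a leaf — visit lime.
  Visit moss.
  At moss: go right to ash.
    At ash: go left to bay.
      bay is a leaf — visit bay.
    Visit ash.
    At ash: go right to yew.
      At yew: no left child.
      Visit yew.
      At yew: go right to fern.
        fern is a leaf — visit fern.
Full in-order sequence: ivy, iris, sage, mint, tulip, rye, lime, moss, bay, ash, yew, fern.

ash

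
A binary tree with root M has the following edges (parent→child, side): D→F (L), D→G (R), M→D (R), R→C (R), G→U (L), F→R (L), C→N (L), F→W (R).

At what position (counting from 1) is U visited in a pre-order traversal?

9

Pre-order visits the node, then its left subtree, then its right subtree.
Visit M.
At M: no left child.
At M: go right to D.
  Visit D.
  At D: go left to F.
    Visit F.
    At F: go left to R.
      Visit R.
      At R: no left child.
      At R: go right to C.
        Visit C.
        At C: go left to N.
          N is a leaf — visit N.
        At C: no right child.
    At F: go right to W.
      W is a leaf — visit W.
  At D: go right to G.
    Visit G.
    At G: go left to U.
      U is a leaf — visit U.
    At G: no right child.
Full pre-order sequence: M, D, F, R, C, N, W, G, U.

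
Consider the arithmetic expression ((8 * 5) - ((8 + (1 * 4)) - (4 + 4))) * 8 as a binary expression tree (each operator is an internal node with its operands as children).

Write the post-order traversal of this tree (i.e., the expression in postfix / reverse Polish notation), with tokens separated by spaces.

8 5 * 8 1 4 * + 4 4 + - - 8 *

Post-order on an expression tree gives postfix notation: for each operator, emit left operand, right operand, then the operator.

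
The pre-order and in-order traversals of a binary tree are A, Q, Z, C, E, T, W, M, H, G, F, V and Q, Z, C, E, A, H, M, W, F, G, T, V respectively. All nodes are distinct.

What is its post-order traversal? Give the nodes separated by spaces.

The first element of pre-order is the root; it splits in-order into left and right subtrees.
Root A: left subtree has 4 nodes {Q, Z, C, E}, right has 7 {H, M, W, F, G, T, V}.
  Root Q: left subtree has 0 nodes { }, right has 3 {Z, C, E}.
    Root Z: left subtree has 0 nodes { }, right has 2 {C, E}.
      Root C: left subtree has 0 nodes { }, right has 1 {E}.
  Root T: left subtree has 5 nodes {H, M, W, F, G}, right has 1 {V}.
    Root W: left subtree has 2 nodes {H, M}, right has 2 {F, G}.
      Root M: left subtree has 1 node {H}, right has 0 { }.
      Root G: left subtree has 1 node {F}, right has 0 { }.

E C Z Q H M F G W V T A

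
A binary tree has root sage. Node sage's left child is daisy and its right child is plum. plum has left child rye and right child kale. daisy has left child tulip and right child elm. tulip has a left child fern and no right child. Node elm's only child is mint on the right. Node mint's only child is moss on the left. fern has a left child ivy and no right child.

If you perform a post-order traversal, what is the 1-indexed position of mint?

5

Post-order visits the left subtree, then the right subtree, then the node.
At sage: go left to daisy.
  At daisy: go left to tulip.
    At tulip: go left to fern.
      At fern: go left to ivy.
        ivy is a leaf — visit ivy.
      At fern: no right child.
      Visit fern.
    At tulip: no right child.
    Visit tulip.
  At daisy: go right to elm.
    At elm: no left child.
    At elm: go right to mint.
      At mint: go left to moss.
        moss is a leaf — visit moss.
      At mint: no right child.
      Visit mint.
    Visit elm.
  Visit daisy.
At sage: go right to plum.
  At plum: go left to rye.
    rye is a leaf — visit rye.
  At plum: go right to kale.
    kale is a leaf — visit kale.
  Visit plum.
Visit sage.
Full post-order sequence: ivy, fern, tulip, moss, mint, elm, daisy, rye, kale, plum, sage.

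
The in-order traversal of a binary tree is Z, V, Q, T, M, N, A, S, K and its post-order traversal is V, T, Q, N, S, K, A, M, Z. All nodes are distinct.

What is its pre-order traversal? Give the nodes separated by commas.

Z, M, Q, V, T, A, N, K, S

The last element of post-order is the root; it splits in-order into left and right subtrees.
Root Z: left subtree has 0 nodes { }, right has 8 {V, Q, T, M, N, A, S, K}.
  Root M: left subtree has 3 nodes {V, Q, T}, right has 4 {N, A, S, K}.
    Root Q: left subtree has 1 node {V}, right has 1 {T}.
    Root A: left subtree has 1 node {N}, right has 2 {S, K}.
      Root K: left subtree has 1 node {S}, right has 0 { }.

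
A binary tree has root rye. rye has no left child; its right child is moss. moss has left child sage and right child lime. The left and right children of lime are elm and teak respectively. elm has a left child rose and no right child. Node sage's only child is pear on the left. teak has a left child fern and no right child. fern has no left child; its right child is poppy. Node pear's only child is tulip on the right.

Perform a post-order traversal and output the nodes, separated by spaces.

Post-order visits the left subtree, then the right subtree, then the node.
At rye: no left child.
At rye: go right to moss.
  At moss: go left to sage.
    At sage: go left to pear.
      At pear: no left child.
      At pear: go right to tulip.
        tulip is a leaf — visit tulip.
      Visit pear.
    At sage: no right child.
    Visit sage.
  At moss: go right to lime.
    At lime: go left to elm.
      At elm: go left to rose.
        rose is a leaf — visit rose.
      At elm: no right child.
      Visit elm.
    At lime: go right to teak.
      At teak: go left to fern.
        At fern: no left child.
        At fern: go right to poppy.
          poppy is a leaf — visit poppy.
        Visit fern.
      At teak: no right child.
      Visit teak.
    Visit lime.
  Visit moss.
Visit rye.

tulip pear sage rose elm poppy fern teak lime moss rye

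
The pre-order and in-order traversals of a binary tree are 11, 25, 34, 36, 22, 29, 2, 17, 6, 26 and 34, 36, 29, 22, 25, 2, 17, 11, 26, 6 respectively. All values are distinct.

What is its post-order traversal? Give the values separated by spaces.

29 22 36 34 17 2 25 26 6 11

The first element of pre-order is the root; it splits in-order into left and right subtrees.
Root 11: left subtree has 7 nodes {34, 36, 29, 22, 25, 2, 17}, right has 2 {26, 6}.
  Root 25: left subtree has 4 nodes {34, 36, 29, 22}, right has 2 {2, 17}.
    Root 34: left subtree has 0 nodes { }, right has 3 {36, 29, 22}.
      Root 36: left subtree has 0 nodes { }, right has 2 {29, 22}.
        Root 22: left subtree has 1 node {29}, right has 0 { }.
    Root 2: left subtree has 0 nodes { }, right has 1 {17}.
  Root 6: left subtree has 1 node {26}, right has 0 { }.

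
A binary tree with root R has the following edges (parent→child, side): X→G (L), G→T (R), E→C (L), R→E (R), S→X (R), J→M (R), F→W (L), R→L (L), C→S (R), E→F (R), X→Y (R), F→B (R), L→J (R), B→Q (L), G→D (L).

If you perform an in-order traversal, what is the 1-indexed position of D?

In-order visits the left subtree, then the node, then the right subtree.
At R: go left to L.
  At L: no left child.
  Visit L.
  At L: go right to J.
    At J: no left child.
    Visit J.
    At J: go right to M.
      M is a leaf — visit M.
Visit R.
At R: go right to E.
  At E: go left to C.
    At C: no left child.
    Visit C.
    At C: go right to S.
      At S: no left child.
      Visit S.
      At S: go right to X.
        At X: go left to G.
          At G: go left to D.
            D is a leaf — visit D.
          Visit G.
          At G: go right to T.
            T is a leaf — visit T.
        Visit X.
        At X: go right to Y.
          Y is a leaf — visit Y.
  Visit E.
  At E: go right to F.
    At F: go left to W.
      W is a leaf — visit W.
    Visit F.
    At F: go right to B.
      At B: go left to Q.
        Q is a leaf — visit Q.
      Visit B.
      At B: no right child.
Full in-order sequence: L, J, M, R, C, S, D, G, T, X, Y, E, W, F, Q, B.

7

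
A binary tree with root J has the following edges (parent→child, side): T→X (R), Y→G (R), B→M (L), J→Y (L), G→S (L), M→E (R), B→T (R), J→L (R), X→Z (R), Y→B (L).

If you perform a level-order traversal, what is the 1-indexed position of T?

Level-order visits nodes level by level from the root, left to right within each level.
Level 0: J
Level 1: Y, L
Level 2: B, G
Level 3: M, T, S
Level 4: E, X
Level 5: Z
Full level-order sequence: J, Y, L, B, G, M, T, S, E, X, Z.

7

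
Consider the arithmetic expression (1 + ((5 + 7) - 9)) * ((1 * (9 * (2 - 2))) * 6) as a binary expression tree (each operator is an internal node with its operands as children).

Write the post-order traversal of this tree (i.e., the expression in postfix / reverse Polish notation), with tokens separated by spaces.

1 5 7 + 9 - + 1 9 2 2 - * * 6 * *

Post-order on an expression tree gives postfix notation: for each operator, emit left operand, right operand, then the operator.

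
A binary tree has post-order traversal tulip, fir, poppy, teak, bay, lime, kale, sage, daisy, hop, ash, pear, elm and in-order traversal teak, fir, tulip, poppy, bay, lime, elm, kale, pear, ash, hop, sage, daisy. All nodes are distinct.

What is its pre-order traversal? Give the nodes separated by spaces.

The last element of post-order is the root; it splits in-order into left and right subtrees.
Root elm: left subtree has 6 nodes {teak, fir, tulip, poppy, bay, lime}, right has 6 {kale, pear, ash, hop, sage, daisy}.
  Root lime: left subtree has 5 nodes {teak, fir, tulip, poppy, bay}, right has 0 { }.
    Root bay: left subtree has 4 nodes {teak, fir, tulip, poppy}, right has 0 { }.
      Root teak: left subtree has 0 nodes { }, right has 3 {fir, tulip, poppy}.
        Root poppy: left subtree has 2 nodes {fir, tulip}, right has 0 { }.
          Root fir: left subtree has 0 nodes { }, right has 1 {tulip}.
  Root pear: left subtree has 1 node {kale}, right has 4 {ash, hop, sage, daisy}.
    Root ash: left subtree has 0 nodes { }, right has 3 {hop, sage, daisy}.
      Root hop: left subtree has 0 nodes { }, right has 2 {sage, daisy}.
        Root daisy: left subtree has 1 node {sage}, right has 0 { }.

elm lime bay teak poppy fir tulip pear kale ash hop daisy sage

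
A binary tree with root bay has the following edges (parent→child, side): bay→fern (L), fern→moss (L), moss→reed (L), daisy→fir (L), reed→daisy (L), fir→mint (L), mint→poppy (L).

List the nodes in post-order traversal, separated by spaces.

Post-order visits the left subtree, then the right subtree, then the node.
At bay: go left to fern.
  At fern: go left to moss.
    At moss: go left to reed.
      At reed: go left to daisy.
        At daisy: go left to fir.
          At fir: go left to mint.
            At mint: go left to poppy.
              poppy is a leaf — visit poppy.
            At mint: no right child.
            Visit mint.
          At fir: no right child.
          Visit fir.
        At daisy: no right child.
        Visit daisy.
      At reed: no right child.
      Visit reed.
    At moss: no right child.
    Visit moss.
  At fern: no right child.
  Visit fern.
At bay: no right child.
Visit bay.

poppy mint fir daisy reed moss fern bay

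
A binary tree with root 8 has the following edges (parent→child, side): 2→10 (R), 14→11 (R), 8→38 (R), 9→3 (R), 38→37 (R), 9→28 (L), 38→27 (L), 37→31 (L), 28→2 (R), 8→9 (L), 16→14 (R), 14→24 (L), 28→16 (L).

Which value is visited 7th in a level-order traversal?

Level-order visits nodes level by level from the root, left to right within each level.
Level 0: 8
Level 1: 9, 38
Level 2: 28, 3, 27, 37
Level 3: 16, 2, 31
Level 4: 14, 10
Level 5: 24, 11
Full level-order sequence: 8, 9, 38, 28, 3, 27, 37, 16, 2, 31, 14, 10, 24, 11.

37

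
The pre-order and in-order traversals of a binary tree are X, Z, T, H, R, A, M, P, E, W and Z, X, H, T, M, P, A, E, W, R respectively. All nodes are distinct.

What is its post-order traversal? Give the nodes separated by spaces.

The first element of pre-order is the root; it splits in-order into left and right subtrees.
Root X: left subtree has 1 node {Z}, right has 8 {H, T, M, P, A, E, W, R}.
  Root T: left subtree has 1 node {H}, right has 6 {M, P, A, E, W, R}.
    Root R: left subtree has 5 nodes {M, P, A, E, W}, right has 0 { }.
      Root A: left subtree has 2 nodes {M, P}, right has 2 {E, W}.
        Root M: left subtree has 0 nodes { }, right has 1 {P}.
        Root E: left subtree has 0 nodes { }, right has 1 {W}.

Z H P M W E A R T X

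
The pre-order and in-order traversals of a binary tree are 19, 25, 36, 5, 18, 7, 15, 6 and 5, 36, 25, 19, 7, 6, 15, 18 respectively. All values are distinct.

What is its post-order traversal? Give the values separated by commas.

5, 36, 25, 6, 15, 7, 18, 19

The first element of pre-order is the root; it splits in-order into left and right subtrees.
Root 19: left subtree has 3 nodes {5, 36, 25}, right has 4 {7, 6, 15, 18}.
  Root 25: left subtree has 2 nodes {5, 36}, right has 0 { }.
    Root 36: left subtree has 1 node {5}, right has 0 { }.
  Root 18: left subtree has 3 nodes {7, 6, 15}, right has 0 { }.
    Root 7: left subtree has 0 nodes { }, right has 2 {6, 15}.
      Root 15: left subtree has 1 node {6}, right has 0 { }.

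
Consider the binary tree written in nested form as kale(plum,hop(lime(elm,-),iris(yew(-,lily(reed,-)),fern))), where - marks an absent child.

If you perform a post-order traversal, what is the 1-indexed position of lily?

Post-order visits the left subtree, then the right subtree, then the node.
At kale: go left to plum.
  plum is a leaf — visit plum.
At kale: go right to hop.
  At hop: go left to lime.
    At lime: go left to elm.
      elm is a leaf — visit elm.
    At lime: no right child.
    Visit lime.
  At hop: go right to iris.
    At iris: go left to yew.
      At yew: no left child.
      At yew: go right to lily.
        At lily: go left to reed.
          reed is a leaf — visit reed.
        At lily: no right child.
        Visit lily.
      Visit yew.
    At iris: go right to fern.
      fern is a leaf — visit fern.
    Visit iris.
  Visit hop.
Visit kale.
Full post-order sequence: plum, elm, lime, reed, lily, yew, fern, iris, hop, kale.

5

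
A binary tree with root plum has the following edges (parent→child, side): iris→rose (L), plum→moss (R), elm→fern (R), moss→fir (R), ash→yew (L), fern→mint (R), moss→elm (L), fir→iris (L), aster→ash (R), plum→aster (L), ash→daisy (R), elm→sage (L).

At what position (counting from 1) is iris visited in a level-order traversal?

Level-order visits nodes level by level from the root, left to right within each level.
Level 0: plum
Level 1: aster, moss
Level 2: ash, elm, fir
Level 3: yew, daisy, sage, fern, iris
Level 4: mint, rose
Full level-order sequence: plum, aster, moss, ash, elm, fir, yew, daisy, sage, fern, iris, mint, rose.

11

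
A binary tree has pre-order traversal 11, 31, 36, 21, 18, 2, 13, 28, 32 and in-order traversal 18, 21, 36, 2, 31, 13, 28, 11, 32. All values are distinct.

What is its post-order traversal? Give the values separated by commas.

18, 21, 2, 36, 28, 13, 31, 32, 11

The first element of pre-order is the root; it splits in-order into left and right subtrees.
Root 11: left subtree has 7 nodes {18, 21, 36, 2, 31, 13, 28}, right has 1 {32}.
  Root 31: left subtree has 4 nodes {18, 21, 36, 2}, right has 2 {13, 28}.
    Root 36: left subtree has 2 nodes {18, 21}, right has 1 {2}.
      Root 21: left subtree has 1 node {18}, right has 0 { }.
    Root 13: left subtree has 0 nodes { }, right has 1 {28}.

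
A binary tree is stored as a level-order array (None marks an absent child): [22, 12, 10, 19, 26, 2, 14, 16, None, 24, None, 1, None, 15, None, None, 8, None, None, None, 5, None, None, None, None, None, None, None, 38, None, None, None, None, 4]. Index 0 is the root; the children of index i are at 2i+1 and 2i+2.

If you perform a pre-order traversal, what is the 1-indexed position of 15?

Pre-order visits the node, then its left subtree, then its right subtree.
Visit 22.
At 22: go left to 12.
  Visit 12.
  At 12: go left to 19.
    Visit 19.
    At 19: go left to 16.
      Visit 16.
      At 16: no left child.
      At 16: go right to 8.
        Visit 8.
        At 8: go left to 4.
          4 is a leaf — visit 4.
        At 8: no right child.
    At 19: no right child.
  At 12: go right to 26.
    Visit 26.
    At 26: go left to 24.
      Visit 24.
      At 24: no left child.
      At 24: go right to 5.
        5 is a leaf — visit 5.
    At 26: no right child.
At 22: go right to 10.
  Visit 10.
  At 10: go left to 2.
    Visit 2.
    At 2: go left to 1.
      1 is a leaf — visit 1.
    At 2: no right child.
  At 10: go right to 14.
    Visit 14.
    At 14: go left to 15.
      Visit 15.
      At 15: no left child.
      At 15: go right to 38.
        38 is a leaf — visit 38.
    At 14: no right child.
Full pre-order sequence: 22, 12, 19, 16, 8, 4, 26, 24, 5, 10, 2, 1, 14, 15, 38.

14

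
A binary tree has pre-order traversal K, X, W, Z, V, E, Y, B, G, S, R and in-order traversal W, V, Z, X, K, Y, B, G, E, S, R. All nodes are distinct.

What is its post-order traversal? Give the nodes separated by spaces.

V Z W X G B Y R S E K

The first element of pre-order is the root; it splits in-order into left and right subtrees.
Root K: left subtree has 4 nodes {W, V, Z, X}, right has 6 {Y, B, G, E, S, R}.
  Root X: left subtree has 3 nodes {W, V, Z}, right has 0 { }.
    Root W: left subtree has 0 nodes { }, right has 2 {V, Z}.
      Root Z: left subtree has 1 node {V}, right has 0 { }.
  Root E: left subtree has 3 nodes {Y, B, G}, right has 2 {S, R}.
    Root Y: left subtree has 0 nodes { }, right has 2 {B, G}.
      Root B: left subtree has 0 nodes { }, right has 1 {G}.
    Root S: left subtree has 0 nodes { }, right has 1 {R}.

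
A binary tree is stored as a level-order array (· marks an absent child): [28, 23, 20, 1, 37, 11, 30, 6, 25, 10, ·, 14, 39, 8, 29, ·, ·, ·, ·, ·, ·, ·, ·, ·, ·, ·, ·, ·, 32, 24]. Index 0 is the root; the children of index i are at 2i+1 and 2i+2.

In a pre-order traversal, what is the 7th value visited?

10

Pre-order visits the node, then its left subtree, then its right subtree.
Visit 28.
At 28: go left to 23.
  Visit 23.
  At 23: go left to 1.
    Visit 1.
    At 1: go left to 6.
      6 is a leaf — visit 6.
    At 1: go right to 25.
      25 is a leaf — visit 25.
  At 23: go right to 37.
    Visit 37.
    At 37: go left to 10.
      10 is a leaf — visit 10.
    At 37: no right child.
At 28: go right to 20.
  Visit 20.
  At 20: go left to 11.
    Visit 11.
    At 11: go left to 14.
      14 is a leaf — visit 14.
    At 11: go right to 39.
      39 is a leaf — visit 39.
  At 20: go right to 30.
    Visit 30.
    At 30: go left to 8.
      Visit 8.
      At 8: no left child.
      At 8: go right to 32.
        32 is a leaf — visit 32.
    At 30: go right to 29.
      Visit 29.
      At 29: go left to 24.
        24 is a leaf — visit 24.
      At 29: no right child.
Full pre-order sequence: 28, 23, 1, 6, 25, 37, 10, 20, 11, 14, 39, 30, 8, 32, 29, 24.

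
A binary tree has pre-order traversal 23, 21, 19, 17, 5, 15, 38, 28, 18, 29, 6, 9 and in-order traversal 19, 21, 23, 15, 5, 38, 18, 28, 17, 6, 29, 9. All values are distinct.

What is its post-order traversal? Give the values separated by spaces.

19 21 15 18 28 38 5 6 9 29 17 23

The first element of pre-order is the root; it splits in-order into left and right subtrees.
Root 23: left subtree has 2 nodes {19, 21}, right has 9 {15, 5, 38, 18, 28, 17, 6, 29, 9}.
  Root 21: left subtree has 1 node {19}, right has 0 { }.
  Root 17: left subtree has 5 nodes {15, 5, 38, 18, 28}, right has 3 {6, 29, 9}.
    Root 5: left subtree has 1 node {15}, right has 3 {38, 18, 28}.
      Root 38: left subtree has 0 nodes { }, right has 2 {18, 28}.
        Root 28: left subtree has 1 node {18}, right has 0 { }.
    Root 29: left subtree has 1 node {6}, right has 1 {9}.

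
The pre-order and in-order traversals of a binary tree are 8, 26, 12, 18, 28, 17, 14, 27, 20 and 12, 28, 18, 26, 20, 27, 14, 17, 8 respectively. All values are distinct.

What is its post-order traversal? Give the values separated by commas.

The first element of pre-order is the root; it splits in-order into left and right subtrees.
Root 8: left subtree has 8 nodes {12, 28, 18, 26, 20, 27, 14, 17}, right has 0 { }.
  Root 26: left subtree has 3 nodes {12, 28, 18}, right has 4 {20, 27, 14, 17}.
    Root 12: left subtree has 0 nodes { }, right has 2 {28, 18}.
      Root 18: left subtree has 1 node {28}, right has 0 { }.
    Root 17: left subtree has 3 nodes {20, 27, 14}, right has 0 { }.
      Root 14: left subtree has 2 nodes {20, 27}, right has 0 { }.
        Root 27: left subtree has 1 node {20}, right has 0 { }.

28, 18, 12, 20, 27, 14, 17, 26, 8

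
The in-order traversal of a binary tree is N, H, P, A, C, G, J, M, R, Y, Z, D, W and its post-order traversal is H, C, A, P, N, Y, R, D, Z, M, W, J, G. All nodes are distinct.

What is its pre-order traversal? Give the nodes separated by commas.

G, N, P, H, A, C, J, W, M, Z, R, Y, D

The last element of post-order is the root; it splits in-order into left and right subtrees.
Root G: left subtree has 5 nodes {N, H, P, A, C}, right has 7 {J, M, R, Y, Z, D, W}.
  Root N: left subtree has 0 nodes { }, right has 4 {H, P, A, C}.
    Root P: left subtree has 1 node {H}, right has 2 {A, C}.
      Root A: left subtree has 0 nodes { }, right has 1 {C}.
  Root J: left subtree has 0 nodes { }, right has 6 {M, R, Y, Z, D, W}.
    Root W: left subtree has 5 nodes {M, R, Y, Z, D}, right has 0 { }.
      Root M: left subtree has 0 nodes { }, right has 4 {R, Y, Z, D}.
        Root Z: left subtree has 2 nodes {R, Y}, right has 1 {D}.
          Root R: left subtree has 0 nodes { }, right has 1 {Y}.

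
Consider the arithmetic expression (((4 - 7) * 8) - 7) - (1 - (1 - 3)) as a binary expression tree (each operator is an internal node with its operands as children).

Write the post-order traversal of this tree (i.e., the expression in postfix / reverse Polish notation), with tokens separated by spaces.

4 7 - 8 * 7 - 1 1 3 - - -

Post-order on an expression tree gives postfix notation: for each operator, emit left operand, right operand, then the operator.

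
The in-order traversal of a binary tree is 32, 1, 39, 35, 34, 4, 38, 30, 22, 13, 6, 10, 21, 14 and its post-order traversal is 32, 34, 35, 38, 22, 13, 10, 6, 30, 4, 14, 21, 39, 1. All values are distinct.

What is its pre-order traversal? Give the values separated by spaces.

The last element of post-order is the root; it splits in-order into left and right subtrees.
Root 1: left subtree has 1 node {32}, right has 12 {39, 35, 34, 4, 38, 30, 22, 13, 6, 10, 21, 14}.
  Root 39: left subtree has 0 nodes { }, right has 11 {35, 34, 4, 38, 30, 22, 13, 6, 10, 21, 14}.
    Root 21: left subtree has 9 nodes {35, 34, 4, 38, 30, 22, 13, 6, 10}, right has 1 {14}.
      Root 4: left subtree has 2 nodes {35, 34}, right has 6 {38, 30, 22, 13, 6, 10}.
        Root 35: left subtree has 0 nodes { }, right has 1 {34}.
        Root 30: left subtree has 1 node {38}, right has 4 {22, 13, 6, 10}.
          Root 6: left subtree has 2 nodes {22, 13}, right has 1 {10}.
            Root 13: left subtree has 1 node {22}, right has 0 { }.

1 32 39 21 4 35 34 30 38 6 13 22 10 14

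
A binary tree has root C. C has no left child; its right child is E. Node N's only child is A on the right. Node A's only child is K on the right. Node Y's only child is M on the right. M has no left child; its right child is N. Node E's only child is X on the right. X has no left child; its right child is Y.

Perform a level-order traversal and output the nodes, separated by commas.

C, E, X, Y, M, N, A, K

Level-order visits nodes level by level from the root, left to right within each level.
Level 0: C
Level 1: E
Level 2: X
Level 3: Y
Level 4: M
Level 5: N
Level 6: A
Level 7: K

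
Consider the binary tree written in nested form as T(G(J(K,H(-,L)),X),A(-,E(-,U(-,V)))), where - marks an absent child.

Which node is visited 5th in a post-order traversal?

X

Post-order visits the left subtree, then the right subtree, then the node.
At T: go left to G.
  At G: go left to J.
    At J: go left to K.
      K is a leaf — visit K.
    At J: go right to H.
      At H: no left child.
      At H: go right to L.
        L is a leaf — visit L.
      Visit H.
    Visit J.
  At G: go right to X.
    X is a leaf — visit X.
  Visit G.
At T: go right to A.
  At A: no left child.
  At A: go right to E.
    At E: no left child.
    At E: go right to U.
      At U: no left child.
      At U: go right to V.
        V is a leaf — visit V.
      Visit U.
    Visit E.
  Visit A.
Visit T.
Full post-order sequence: K, L, H, J, X, G, V, U, E, A, T.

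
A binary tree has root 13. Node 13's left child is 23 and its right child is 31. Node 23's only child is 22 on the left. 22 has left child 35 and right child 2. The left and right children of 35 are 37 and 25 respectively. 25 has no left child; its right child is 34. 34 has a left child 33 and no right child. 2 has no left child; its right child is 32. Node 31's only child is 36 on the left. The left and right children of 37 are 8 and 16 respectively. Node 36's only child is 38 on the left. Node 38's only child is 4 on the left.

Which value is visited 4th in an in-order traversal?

In-order visits the left subtree, then the node, then the right subtree.
At 13: go left to 23.
  At 23: go left to 22.
    At 22: go left to 35.
      At 35: go left to 37.
        At 37: go left to 8.
          8 is a leaf — visit 8.
        Visit 37.
        At 37: go right to 16.
          16 is a leaf — visit 16.
      Visit 35.
      At 35: go right to 25.
        At 25: no left child.
        Visit 25.
        At 25: go right to 34.
          At 34: go left to 33.
            33 is a leaf — visit 33.
          Visit 34.
          At 34: no right child.
    Visit 22.
    At 22: go right to 2.
      At 2: no left child.
      Visit 2.
      At 2: go right to 32.
        32 is a leaf — visit 32.
  Visit 23.
  At 23: no right child.
Visit 13.
At 13: go right to 31.
  At 31: go left to 36.
    At 36: go left to 38.
      At 38: go left to 4.
        4 is a leaf — visit 4.
      Visit 38.
      At 38: no right child.
    Visit 36.
    At 36: no right child.
  Visit 31.
  At 31: no right child.
Full in-order sequence: 8, 37, 16, 35, 25, 33, 34, 22, 2, 32, 23, 13, 4, 38, 36, 31.

35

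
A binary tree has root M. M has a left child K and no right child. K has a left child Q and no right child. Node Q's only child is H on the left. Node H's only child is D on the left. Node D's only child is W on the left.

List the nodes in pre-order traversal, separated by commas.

M, K, Q, H, D, W

Pre-order visits the node, then its left subtree, then its right subtree.
Visit M.
At M: go left to K.
  Visit K.
  At K: go left to Q.
    Visit Q.
    At Q: go left to H.
      Visit H.
      At H: go left to D.
        Visit D.
        At D: go left to W.
          W is a leaf — visit W.
        At D: no right child.
      At H: no right child.
    At Q: no right child.
  At K: no right child.
At M: no right child.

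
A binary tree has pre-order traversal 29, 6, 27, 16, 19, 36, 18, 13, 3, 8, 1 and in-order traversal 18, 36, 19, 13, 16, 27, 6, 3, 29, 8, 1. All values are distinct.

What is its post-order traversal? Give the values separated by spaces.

18 36 13 19 16 27 3 6 1 8 29

The first element of pre-order is the root; it splits in-order into left and right subtrees.
Root 29: left subtree has 8 nodes {18, 36, 19, 13, 16, 27, 6, 3}, right has 2 {8, 1}.
  Root 6: left subtree has 6 nodes {18, 36, 19, 13, 16, 27}, right has 1 {3}.
    Root 27: left subtree has 5 nodes {18, 36, 19, 13, 16}, right has 0 { }.
      Root 16: left subtree has 4 nodes {18, 36, 19, 13}, right has 0 { }.
        Root 19: left subtree has 2 nodes {18, 36}, right has 1 {13}.
          Root 36: left subtree has 1 node {18}, right has 0 { }.
  Root 8: left subtree has 0 nodes { }, right has 1 {1}.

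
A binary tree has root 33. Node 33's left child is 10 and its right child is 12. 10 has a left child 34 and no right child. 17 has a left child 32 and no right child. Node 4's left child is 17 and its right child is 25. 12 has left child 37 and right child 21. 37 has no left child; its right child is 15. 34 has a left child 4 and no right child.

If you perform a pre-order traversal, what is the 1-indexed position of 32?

Pre-order visits the node, then its left subtree, then its right subtree.
Visit 33.
At 33: go left to 10.
  Visit 10.
  At 10: go left to 34.
    Visit 34.
    At 34: go left to 4.
      Visit 4.
      At 4: go left to 17.
        Visit 17.
        At 17: go left to 32.
          32 is a leaf — visit 32.
        At 17: no right child.
      At 4: go right to 25.
        25 is a leaf — visit 25.
    At 34: no right child.
  At 10: no right child.
At 33: go right to 12.
  Visit 12.
  At 12: go left to 37.
    Visit 37.
    At 37: no left child.
    At 37: go right to 15.
      15 is a leaf — visit 15.
  At 12: go right to 21.
    21 is a leaf — visit 21.
Full pre-order sequence: 33, 10, 34, 4, 17, 32, 25, 12, 37, 15, 21.

6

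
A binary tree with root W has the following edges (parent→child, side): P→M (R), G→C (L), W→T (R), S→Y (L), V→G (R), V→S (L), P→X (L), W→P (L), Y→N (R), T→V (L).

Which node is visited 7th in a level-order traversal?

S

Level-order visits nodes level by level from the root, left to right within each level.
Level 0: W
Level 1: P, T
Level 2: X, M, V
Level 3: S, G
Level 4: Y, C
Level 5: N
Full level-order sequence: W, P, T, X, M, V, S, G, Y, C, N.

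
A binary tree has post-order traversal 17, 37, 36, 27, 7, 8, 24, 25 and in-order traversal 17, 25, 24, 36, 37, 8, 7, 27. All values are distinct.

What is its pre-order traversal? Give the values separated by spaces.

The last element of post-order is the root; it splits in-order into left and right subtrees.
Root 25: left subtree has 1 node {17}, right has 6 {24, 36, 37, 8, 7, 27}.
  Root 24: left subtree has 0 nodes { }, right has 5 {36, 37, 8, 7, 27}.
    Root 8: left subtree has 2 nodes {36, 37}, right has 2 {7, 27}.
      Root 36: left subtree has 0 nodes { }, right has 1 {37}.
      Root 7: left subtree has 0 nodes { }, right has 1 {27}.

25 17 24 8 36 37 7 27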